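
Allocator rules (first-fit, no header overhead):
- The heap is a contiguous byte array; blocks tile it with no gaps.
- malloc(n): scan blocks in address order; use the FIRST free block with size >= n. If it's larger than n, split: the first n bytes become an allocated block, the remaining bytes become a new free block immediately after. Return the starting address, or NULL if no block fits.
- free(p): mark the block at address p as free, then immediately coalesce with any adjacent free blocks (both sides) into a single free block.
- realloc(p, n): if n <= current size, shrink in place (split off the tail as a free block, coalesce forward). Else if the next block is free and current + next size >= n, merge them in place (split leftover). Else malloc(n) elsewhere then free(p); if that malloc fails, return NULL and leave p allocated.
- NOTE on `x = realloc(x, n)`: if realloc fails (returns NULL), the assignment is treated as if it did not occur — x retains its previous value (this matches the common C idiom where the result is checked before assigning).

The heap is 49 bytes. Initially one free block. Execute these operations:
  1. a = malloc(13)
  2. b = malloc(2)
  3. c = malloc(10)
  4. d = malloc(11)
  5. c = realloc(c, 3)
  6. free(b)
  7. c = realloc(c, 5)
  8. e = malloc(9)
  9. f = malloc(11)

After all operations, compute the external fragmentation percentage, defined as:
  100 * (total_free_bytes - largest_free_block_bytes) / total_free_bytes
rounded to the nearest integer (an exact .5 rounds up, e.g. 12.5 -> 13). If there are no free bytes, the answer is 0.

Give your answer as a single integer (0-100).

Op 1: a = malloc(13) -> a = 0; heap: [0-12 ALLOC][13-48 FREE]
Op 2: b = malloc(2) -> b = 13; heap: [0-12 ALLOC][13-14 ALLOC][15-48 FREE]
Op 3: c = malloc(10) -> c = 15; heap: [0-12 ALLOC][13-14 ALLOC][15-24 ALLOC][25-48 FREE]
Op 4: d = malloc(11) -> d = 25; heap: [0-12 ALLOC][13-14 ALLOC][15-24 ALLOC][25-35 ALLOC][36-48 FREE]
Op 5: c = realloc(c, 3) -> c = 15; heap: [0-12 ALLOC][13-14 ALLOC][15-17 ALLOC][18-24 FREE][25-35 ALLOC][36-48 FREE]
Op 6: free(b) -> (freed b); heap: [0-12 ALLOC][13-14 FREE][15-17 ALLOC][18-24 FREE][25-35 ALLOC][36-48 FREE]
Op 7: c = realloc(c, 5) -> c = 15; heap: [0-12 ALLOC][13-14 FREE][15-19 ALLOC][20-24 FREE][25-35 ALLOC][36-48 FREE]
Op 8: e = malloc(9) -> e = 36; heap: [0-12 ALLOC][13-14 FREE][15-19 ALLOC][20-24 FREE][25-35 ALLOC][36-44 ALLOC][45-48 FREE]
Op 9: f = malloc(11) -> f = NULL; heap: [0-12 ALLOC][13-14 FREE][15-19 ALLOC][20-24 FREE][25-35 ALLOC][36-44 ALLOC][45-48 FREE]
Free blocks: [2 5 4] total_free=11 largest=5 -> 100*(11-5)/11 = 600/11 ≈ 54.545 -> rounds to 55

Answer: 55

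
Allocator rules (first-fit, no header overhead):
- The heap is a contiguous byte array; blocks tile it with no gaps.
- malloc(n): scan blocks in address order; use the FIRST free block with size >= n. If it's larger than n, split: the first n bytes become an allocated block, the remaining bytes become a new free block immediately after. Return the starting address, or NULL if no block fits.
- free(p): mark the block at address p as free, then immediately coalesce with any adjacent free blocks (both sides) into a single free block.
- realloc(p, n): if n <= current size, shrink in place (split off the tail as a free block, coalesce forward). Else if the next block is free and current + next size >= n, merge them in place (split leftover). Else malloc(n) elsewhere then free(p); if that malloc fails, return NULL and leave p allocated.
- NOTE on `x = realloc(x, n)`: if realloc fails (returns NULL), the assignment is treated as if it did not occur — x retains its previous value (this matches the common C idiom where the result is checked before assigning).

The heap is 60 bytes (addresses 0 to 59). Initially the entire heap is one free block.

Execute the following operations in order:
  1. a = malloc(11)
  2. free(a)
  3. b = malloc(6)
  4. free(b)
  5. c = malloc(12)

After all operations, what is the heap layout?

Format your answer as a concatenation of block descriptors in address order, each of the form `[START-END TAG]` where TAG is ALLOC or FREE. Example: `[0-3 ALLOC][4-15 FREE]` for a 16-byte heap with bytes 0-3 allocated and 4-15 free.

Answer: [0-11 ALLOC][12-59 FREE]

Derivation:
Op 1: a = malloc(11) -> a = 0; heap: [0-10 ALLOC][11-59 FREE]
Op 2: free(a) -> (freed a); heap: [0-59 FREE]
Op 3: b = malloc(6) -> b = 0; heap: [0-5 ALLOC][6-59 FREE]
Op 4: free(b) -> (freed b); heap: [0-59 FREE]
Op 5: c = malloc(12) -> c = 0; heap: [0-11 ALLOC][12-59 FREE]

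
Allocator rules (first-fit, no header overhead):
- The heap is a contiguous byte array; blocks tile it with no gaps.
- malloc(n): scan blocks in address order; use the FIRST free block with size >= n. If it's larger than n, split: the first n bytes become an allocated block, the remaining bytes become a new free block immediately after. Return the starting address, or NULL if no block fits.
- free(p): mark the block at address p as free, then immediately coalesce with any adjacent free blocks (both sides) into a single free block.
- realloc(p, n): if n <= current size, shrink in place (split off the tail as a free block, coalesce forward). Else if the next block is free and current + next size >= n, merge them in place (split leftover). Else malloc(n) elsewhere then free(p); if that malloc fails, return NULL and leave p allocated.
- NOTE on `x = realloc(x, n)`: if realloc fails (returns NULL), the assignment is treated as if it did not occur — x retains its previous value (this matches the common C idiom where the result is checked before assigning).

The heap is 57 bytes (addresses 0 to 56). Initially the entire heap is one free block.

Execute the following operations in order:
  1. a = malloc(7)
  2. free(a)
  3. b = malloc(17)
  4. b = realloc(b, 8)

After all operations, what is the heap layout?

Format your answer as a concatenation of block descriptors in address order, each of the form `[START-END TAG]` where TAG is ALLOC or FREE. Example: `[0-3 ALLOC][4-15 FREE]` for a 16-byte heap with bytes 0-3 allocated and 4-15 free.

Answer: [0-7 ALLOC][8-56 FREE]

Derivation:
Op 1: a = malloc(7) -> a = 0; heap: [0-6 ALLOC][7-56 FREE]
Op 2: free(a) -> (freed a); heap: [0-56 FREE]
Op 3: b = malloc(17) -> b = 0; heap: [0-16 ALLOC][17-56 FREE]
Op 4: b = realloc(b, 8) -> b = 0; heap: [0-7 ALLOC][8-56 FREE]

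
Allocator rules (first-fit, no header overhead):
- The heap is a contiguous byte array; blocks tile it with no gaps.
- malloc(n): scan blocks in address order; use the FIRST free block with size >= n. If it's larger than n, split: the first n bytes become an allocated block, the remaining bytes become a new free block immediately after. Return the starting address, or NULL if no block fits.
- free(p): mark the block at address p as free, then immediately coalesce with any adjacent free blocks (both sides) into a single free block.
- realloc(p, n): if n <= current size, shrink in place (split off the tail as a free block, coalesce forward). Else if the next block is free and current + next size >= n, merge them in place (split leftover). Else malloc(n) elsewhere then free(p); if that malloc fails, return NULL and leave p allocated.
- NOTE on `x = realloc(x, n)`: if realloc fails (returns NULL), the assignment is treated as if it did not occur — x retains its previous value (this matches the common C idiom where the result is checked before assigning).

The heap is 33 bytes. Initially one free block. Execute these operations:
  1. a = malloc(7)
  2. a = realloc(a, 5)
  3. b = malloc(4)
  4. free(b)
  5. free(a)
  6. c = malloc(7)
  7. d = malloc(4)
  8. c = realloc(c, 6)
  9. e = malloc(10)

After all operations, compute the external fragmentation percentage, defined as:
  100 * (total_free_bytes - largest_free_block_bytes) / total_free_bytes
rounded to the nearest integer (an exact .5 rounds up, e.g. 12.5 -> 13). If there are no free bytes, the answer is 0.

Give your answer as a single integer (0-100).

Op 1: a = malloc(7) -> a = 0; heap: [0-6 ALLOC][7-32 FREE]
Op 2: a = realloc(a, 5) -> a = 0; heap: [0-4 ALLOC][5-32 FREE]
Op 3: b = malloc(4) -> b = 5; heap: [0-4 ALLOC][5-8 ALLOC][9-32 FREE]
Op 4: free(b) -> (freed b); heap: [0-4 ALLOC][5-32 FREE]
Op 5: free(a) -> (freed a); heap: [0-32 FREE]
Op 6: c = malloc(7) -> c = 0; heap: [0-6 ALLOC][7-32 FREE]
Op 7: d = malloc(4) -> d = 7; heap: [0-6 ALLOC][7-10 ALLOC][11-32 FREE]
Op 8: c = realloc(c, 6) -> c = 0; heap: [0-5 ALLOC][6-6 FREE][7-10 ALLOC][11-32 FREE]
Op 9: e = malloc(10) -> e = 11; heap: [0-5 ALLOC][6-6 FREE][7-10 ALLOC][11-20 ALLOC][21-32 FREE]
Free blocks: [1 12] total_free=13 largest=12 -> 100*(13-12)/13 = 100/13 ≈ 7.692 -> rounds to 8

Answer: 8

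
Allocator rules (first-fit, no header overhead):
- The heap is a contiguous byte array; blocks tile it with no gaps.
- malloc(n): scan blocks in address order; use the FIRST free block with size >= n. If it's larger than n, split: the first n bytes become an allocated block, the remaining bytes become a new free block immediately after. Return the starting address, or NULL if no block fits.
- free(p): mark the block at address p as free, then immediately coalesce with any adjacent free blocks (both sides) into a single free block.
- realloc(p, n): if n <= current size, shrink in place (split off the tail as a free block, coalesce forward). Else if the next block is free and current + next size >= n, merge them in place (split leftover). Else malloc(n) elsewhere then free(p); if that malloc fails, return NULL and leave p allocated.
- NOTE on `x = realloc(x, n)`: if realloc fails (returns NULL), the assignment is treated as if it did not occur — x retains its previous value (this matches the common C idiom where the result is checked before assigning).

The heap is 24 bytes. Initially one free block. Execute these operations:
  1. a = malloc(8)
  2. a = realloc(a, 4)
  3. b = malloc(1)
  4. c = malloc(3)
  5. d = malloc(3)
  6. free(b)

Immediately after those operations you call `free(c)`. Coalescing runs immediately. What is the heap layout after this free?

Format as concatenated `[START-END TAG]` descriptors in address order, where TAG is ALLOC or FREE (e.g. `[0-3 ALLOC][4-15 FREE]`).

Op 1: a = malloc(8) -> a = 0; heap: [0-7 ALLOC][8-23 FREE]
Op 2: a = realloc(a, 4) -> a = 0; heap: [0-3 ALLOC][4-23 FREE]
Op 3: b = malloc(1) -> b = 4; heap: [0-3 ALLOC][4-4 ALLOC][5-23 FREE]
Op 4: c = malloc(3) -> c = 5; heap: [0-3 ALLOC][4-4 ALLOC][5-7 ALLOC][8-23 FREE]
Op 5: d = malloc(3) -> d = 8; heap: [0-3 ALLOC][4-4 ALLOC][5-7 ALLOC][8-10 ALLOC][11-23 FREE]
Op 6: free(b) -> (freed b); heap: [0-3 ALLOC][4-4 FREE][5-7 ALLOC][8-10 ALLOC][11-23 FREE]
free(c): c = 5 -> block [5-7 ALLOC]; mark free, coalesce with adjacent free neighbors -> [0-3 ALLOC][4-7 FREE][8-10 ALLOC][11-23 FREE]

Answer: [0-3 ALLOC][4-7 FREE][8-10 ALLOC][11-23 FREE]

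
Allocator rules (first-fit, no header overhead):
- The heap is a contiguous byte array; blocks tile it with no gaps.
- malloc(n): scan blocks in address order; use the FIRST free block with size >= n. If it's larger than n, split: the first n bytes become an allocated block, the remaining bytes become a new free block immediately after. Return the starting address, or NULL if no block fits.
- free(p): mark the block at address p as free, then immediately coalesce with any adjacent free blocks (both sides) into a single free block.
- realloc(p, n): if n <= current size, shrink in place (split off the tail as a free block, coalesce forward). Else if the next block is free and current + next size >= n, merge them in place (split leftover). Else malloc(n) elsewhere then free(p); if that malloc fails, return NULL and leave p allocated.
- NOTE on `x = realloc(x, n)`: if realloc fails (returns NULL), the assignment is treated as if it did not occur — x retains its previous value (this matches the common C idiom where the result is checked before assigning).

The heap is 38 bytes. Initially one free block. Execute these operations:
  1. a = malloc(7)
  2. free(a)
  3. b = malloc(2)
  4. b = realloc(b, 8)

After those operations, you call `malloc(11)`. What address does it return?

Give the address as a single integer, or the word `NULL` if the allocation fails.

Op 1: a = malloc(7) -> a = 0; heap: [0-6 ALLOC][7-37 FREE]
Op 2: free(a) -> (freed a); heap: [0-37 FREE]
Op 3: b = malloc(2) -> b = 0; heap: [0-1 ALLOC][2-37 FREE]
Op 4: b = realloc(b, 8) -> b = 0; heap: [0-7 ALLOC][8-37 FREE]
malloc(11): first-fit scan over [0-7 ALLOC][8-37 FREE] -> 8

Answer: 8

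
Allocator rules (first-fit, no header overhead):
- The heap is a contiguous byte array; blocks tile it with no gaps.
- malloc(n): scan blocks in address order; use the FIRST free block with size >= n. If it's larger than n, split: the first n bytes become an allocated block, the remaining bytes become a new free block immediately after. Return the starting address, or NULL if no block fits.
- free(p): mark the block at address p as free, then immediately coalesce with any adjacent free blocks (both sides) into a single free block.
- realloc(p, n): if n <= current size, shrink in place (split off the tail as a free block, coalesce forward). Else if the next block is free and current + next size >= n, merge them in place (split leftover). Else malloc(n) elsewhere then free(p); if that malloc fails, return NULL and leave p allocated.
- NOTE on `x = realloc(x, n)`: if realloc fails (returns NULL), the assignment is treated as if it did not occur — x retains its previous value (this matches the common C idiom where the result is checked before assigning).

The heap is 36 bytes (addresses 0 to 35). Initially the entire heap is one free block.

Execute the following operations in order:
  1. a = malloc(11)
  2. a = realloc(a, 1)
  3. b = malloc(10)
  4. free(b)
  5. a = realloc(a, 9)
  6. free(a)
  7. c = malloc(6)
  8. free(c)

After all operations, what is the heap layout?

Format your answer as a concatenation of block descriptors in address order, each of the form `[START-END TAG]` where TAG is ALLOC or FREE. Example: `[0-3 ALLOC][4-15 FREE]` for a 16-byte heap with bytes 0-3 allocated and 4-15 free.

Answer: [0-35 FREE]

Derivation:
Op 1: a = malloc(11) -> a = 0; heap: [0-10 ALLOC][11-35 FREE]
Op 2: a = realloc(a, 1) -> a = 0; heap: [0-0 ALLOC][1-35 FREE]
Op 3: b = malloc(10) -> b = 1; heap: [0-0 ALLOC][1-10 ALLOC][11-35 FREE]
Op 4: free(b) -> (freed b); heap: [0-0 ALLOC][1-35 FREE]
Op 5: a = realloc(a, 9) -> a = 0; heap: [0-8 ALLOC][9-35 FREE]
Op 6: free(a) -> (freed a); heap: [0-35 FREE]
Op 7: c = malloc(6) -> c = 0; heap: [0-5 ALLOC][6-35 FREE]
Op 8: free(c) -> (freed c); heap: [0-35 FREE]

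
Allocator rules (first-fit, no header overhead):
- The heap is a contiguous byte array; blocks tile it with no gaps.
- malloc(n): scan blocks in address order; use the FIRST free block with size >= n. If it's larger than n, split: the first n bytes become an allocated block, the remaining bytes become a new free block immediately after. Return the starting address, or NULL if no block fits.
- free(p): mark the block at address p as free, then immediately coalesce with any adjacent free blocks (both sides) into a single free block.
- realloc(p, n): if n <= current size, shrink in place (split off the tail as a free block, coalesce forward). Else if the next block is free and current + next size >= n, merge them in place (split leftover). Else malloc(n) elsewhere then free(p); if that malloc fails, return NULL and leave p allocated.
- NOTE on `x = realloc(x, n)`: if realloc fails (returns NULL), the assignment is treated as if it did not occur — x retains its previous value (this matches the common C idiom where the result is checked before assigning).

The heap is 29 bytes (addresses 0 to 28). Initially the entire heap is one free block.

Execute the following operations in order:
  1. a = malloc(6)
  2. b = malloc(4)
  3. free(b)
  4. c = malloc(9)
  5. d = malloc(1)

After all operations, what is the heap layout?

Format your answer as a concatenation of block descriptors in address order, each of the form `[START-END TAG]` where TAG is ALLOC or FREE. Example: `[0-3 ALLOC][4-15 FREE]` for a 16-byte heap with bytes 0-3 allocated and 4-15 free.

Answer: [0-5 ALLOC][6-14 ALLOC][15-15 ALLOC][16-28 FREE]

Derivation:
Op 1: a = malloc(6) -> a = 0; heap: [0-5 ALLOC][6-28 FREE]
Op 2: b = malloc(4) -> b = 6; heap: [0-5 ALLOC][6-9 ALLOC][10-28 FREE]
Op 3: free(b) -> (freed b); heap: [0-5 ALLOC][6-28 FREE]
Op 4: c = malloc(9) -> c = 6; heap: [0-5 ALLOC][6-14 ALLOC][15-28 FREE]
Op 5: d = malloc(1) -> d = 15; heap: [0-5 ALLOC][6-14 ALLOC][15-15 ALLOC][16-28 FREE]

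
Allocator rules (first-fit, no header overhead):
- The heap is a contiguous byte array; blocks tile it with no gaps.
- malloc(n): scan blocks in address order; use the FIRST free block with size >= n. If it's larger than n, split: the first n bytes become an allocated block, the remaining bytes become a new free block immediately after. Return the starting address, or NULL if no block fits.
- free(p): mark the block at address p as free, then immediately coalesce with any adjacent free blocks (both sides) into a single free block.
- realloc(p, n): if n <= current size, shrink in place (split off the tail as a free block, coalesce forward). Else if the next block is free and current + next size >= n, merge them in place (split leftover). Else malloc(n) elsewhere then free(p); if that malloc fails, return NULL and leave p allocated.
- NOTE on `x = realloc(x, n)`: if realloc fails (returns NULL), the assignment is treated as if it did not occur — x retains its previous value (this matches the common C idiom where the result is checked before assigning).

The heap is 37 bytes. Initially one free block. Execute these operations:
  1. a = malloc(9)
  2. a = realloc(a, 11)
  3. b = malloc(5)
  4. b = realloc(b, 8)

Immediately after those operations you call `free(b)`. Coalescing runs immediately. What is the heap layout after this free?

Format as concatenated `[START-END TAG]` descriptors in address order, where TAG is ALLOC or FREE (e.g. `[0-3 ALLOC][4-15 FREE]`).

Answer: [0-10 ALLOC][11-36 FREE]

Derivation:
Op 1: a = malloc(9) -> a = 0; heap: [0-8 ALLOC][9-36 FREE]
Op 2: a = realloc(a, 11) -> a = 0; heap: [0-10 ALLOC][11-36 FREE]
Op 3: b = malloc(5) -> b = 11; heap: [0-10 ALLOC][11-15 ALLOC][16-36 FREE]
Op 4: b = realloc(b, 8) -> b = 11; heap: [0-10 ALLOC][11-18 ALLOC][19-36 FREE]
free(b): b = 11 -> block [11-18 ALLOC]; mark free, coalesce with adjacent free neighbors -> [0-10 ALLOC][11-36 FREE]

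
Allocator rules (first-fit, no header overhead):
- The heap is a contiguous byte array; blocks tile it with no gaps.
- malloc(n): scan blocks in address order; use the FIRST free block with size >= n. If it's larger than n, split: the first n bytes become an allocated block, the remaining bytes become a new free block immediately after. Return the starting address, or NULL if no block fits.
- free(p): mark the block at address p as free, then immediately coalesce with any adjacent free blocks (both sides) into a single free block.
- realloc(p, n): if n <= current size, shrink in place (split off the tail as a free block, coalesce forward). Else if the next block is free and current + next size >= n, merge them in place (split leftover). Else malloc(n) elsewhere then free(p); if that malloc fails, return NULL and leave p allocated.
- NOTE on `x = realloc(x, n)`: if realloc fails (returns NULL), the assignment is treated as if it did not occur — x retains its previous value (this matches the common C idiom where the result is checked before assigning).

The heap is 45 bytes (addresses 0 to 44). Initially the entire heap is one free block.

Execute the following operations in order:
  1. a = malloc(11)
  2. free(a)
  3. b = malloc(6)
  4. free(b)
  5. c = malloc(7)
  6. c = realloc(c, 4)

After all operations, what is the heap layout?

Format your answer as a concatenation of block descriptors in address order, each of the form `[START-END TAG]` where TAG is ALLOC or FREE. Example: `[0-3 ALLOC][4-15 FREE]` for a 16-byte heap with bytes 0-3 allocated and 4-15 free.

Op 1: a = malloc(11) -> a = 0; heap: [0-10 ALLOC][11-44 FREE]
Op 2: free(a) -> (freed a); heap: [0-44 FREE]
Op 3: b = malloc(6) -> b = 0; heap: [0-5 ALLOC][6-44 FREE]
Op 4: free(b) -> (freed b); heap: [0-44 FREE]
Op 5: c = malloc(7) -> c = 0; heap: [0-6 ALLOC][7-44 FREE]
Op 6: c = realloc(c, 4) -> c = 0; heap: [0-3 ALLOC][4-44 FREE]

Answer: [0-3 ALLOC][4-44 FREE]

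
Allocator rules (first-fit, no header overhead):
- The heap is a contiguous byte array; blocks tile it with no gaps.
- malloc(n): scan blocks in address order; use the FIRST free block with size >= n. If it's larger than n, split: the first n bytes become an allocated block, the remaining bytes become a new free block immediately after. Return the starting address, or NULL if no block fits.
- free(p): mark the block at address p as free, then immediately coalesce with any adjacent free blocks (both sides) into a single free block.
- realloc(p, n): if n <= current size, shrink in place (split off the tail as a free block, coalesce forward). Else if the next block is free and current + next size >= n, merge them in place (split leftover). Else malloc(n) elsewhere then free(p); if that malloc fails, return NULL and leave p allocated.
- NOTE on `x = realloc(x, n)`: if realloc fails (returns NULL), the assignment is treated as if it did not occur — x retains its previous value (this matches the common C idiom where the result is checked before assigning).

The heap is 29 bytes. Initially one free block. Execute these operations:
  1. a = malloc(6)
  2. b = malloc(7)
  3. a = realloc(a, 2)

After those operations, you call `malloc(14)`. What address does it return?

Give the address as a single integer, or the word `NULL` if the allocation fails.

Op 1: a = malloc(6) -> a = 0; heap: [0-5 ALLOC][6-28 FREE]
Op 2: b = malloc(7) -> b = 6; heap: [0-5 ALLOC][6-12 ALLOC][13-28 FREE]
Op 3: a = realloc(a, 2) -> a = 0; heap: [0-1 ALLOC][2-5 FREE][6-12 ALLOC][13-28 FREE]
malloc(14): first-fit scan over [0-1 ALLOC][2-5 FREE][6-12 ALLOC][13-28 FREE] -> 13

Answer: 13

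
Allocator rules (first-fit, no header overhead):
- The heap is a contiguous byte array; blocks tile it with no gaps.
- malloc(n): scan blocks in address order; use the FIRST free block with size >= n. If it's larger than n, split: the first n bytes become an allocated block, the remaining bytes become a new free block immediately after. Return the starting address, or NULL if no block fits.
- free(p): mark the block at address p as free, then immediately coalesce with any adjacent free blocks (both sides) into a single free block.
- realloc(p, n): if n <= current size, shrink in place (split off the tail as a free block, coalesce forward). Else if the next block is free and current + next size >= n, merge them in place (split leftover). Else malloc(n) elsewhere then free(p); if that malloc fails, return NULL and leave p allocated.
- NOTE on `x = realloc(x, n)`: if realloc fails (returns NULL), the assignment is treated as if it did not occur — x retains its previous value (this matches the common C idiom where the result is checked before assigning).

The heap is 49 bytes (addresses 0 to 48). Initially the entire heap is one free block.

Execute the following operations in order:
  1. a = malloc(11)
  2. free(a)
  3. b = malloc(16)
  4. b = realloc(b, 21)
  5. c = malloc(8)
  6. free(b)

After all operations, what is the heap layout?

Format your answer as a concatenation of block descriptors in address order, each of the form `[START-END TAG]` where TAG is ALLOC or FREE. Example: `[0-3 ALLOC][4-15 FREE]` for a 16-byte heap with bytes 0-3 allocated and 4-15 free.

Op 1: a = malloc(11) -> a = 0; heap: [0-10 ALLOC][11-48 FREE]
Op 2: free(a) -> (freed a); heap: [0-48 FREE]
Op 3: b = malloc(16) -> b = 0; heap: [0-15 ALLOC][16-48 FREE]
Op 4: b = realloc(b, 21) -> b = 0; heap: [0-20 ALLOC][21-48 FREE]
Op 5: c = malloc(8) -> c = 21; heap: [0-20 ALLOC][21-28 ALLOC][29-48 FREE]
Op 6: free(b) -> (freed b); heap: [0-20 FREE][21-28 ALLOC][29-48 FREE]

Answer: [0-20 FREE][21-28 ALLOC][29-48 FREE]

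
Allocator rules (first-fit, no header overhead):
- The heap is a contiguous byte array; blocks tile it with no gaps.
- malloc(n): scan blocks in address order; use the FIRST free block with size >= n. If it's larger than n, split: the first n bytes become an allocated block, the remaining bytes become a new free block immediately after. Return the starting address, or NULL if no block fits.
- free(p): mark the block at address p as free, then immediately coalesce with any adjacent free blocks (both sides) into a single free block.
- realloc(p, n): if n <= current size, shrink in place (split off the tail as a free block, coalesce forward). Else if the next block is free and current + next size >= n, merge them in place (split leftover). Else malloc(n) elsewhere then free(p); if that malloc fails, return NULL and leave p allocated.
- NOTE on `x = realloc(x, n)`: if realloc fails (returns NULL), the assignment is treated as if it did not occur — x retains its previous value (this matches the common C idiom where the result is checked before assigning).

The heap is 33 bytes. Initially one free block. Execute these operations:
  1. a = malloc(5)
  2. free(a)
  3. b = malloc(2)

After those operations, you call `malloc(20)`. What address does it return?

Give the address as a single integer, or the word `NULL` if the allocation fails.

Op 1: a = malloc(5) -> a = 0; heap: [0-4 ALLOC][5-32 FREE]
Op 2: free(a) -> (freed a); heap: [0-32 FREE]
Op 3: b = malloc(2) -> b = 0; heap: [0-1 ALLOC][2-32 FREE]
malloc(20): first-fit scan over [0-1 ALLOC][2-32 FREE] -> 2

Answer: 2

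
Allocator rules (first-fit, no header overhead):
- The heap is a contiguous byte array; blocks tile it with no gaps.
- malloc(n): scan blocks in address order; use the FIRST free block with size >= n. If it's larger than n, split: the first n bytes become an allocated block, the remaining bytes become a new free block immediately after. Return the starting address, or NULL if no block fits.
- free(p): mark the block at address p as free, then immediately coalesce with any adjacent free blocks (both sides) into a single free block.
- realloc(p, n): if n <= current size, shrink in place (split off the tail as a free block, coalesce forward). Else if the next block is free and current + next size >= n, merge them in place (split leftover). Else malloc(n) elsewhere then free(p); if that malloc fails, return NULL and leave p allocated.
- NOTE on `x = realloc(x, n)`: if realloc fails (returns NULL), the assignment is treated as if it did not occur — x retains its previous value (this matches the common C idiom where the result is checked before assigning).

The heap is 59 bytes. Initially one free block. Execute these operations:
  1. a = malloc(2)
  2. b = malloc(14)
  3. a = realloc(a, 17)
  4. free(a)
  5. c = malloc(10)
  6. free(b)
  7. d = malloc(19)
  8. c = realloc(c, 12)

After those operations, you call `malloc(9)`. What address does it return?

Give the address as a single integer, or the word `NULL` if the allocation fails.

Op 1: a = malloc(2) -> a = 0; heap: [0-1 ALLOC][2-58 FREE]
Op 2: b = malloc(14) -> b = 2; heap: [0-1 ALLOC][2-15 ALLOC][16-58 FREE]
Op 3: a = realloc(a, 17) -> a = 16; heap: [0-1 FREE][2-15 ALLOC][16-32 ALLOC][33-58 FREE]
Op 4: free(a) -> (freed a); heap: [0-1 FREE][2-15 ALLOC][16-58 FREE]
Op 5: c = malloc(10) -> c = 16; heap: [0-1 FREE][2-15 ALLOC][16-25 ALLOC][26-58 FREE]
Op 6: free(b) -> (freed b); heap: [0-15 FREE][16-25 ALLOC][26-58 FREE]
Op 7: d = malloc(19) -> d = 26; heap: [0-15 FREE][16-25 ALLOC][26-44 ALLOC][45-58 FREE]
Op 8: c = realloc(c, 12) -> c = 0; heap: [0-11 ALLOC][12-25 FREE][26-44 ALLOC][45-58 FREE]
malloc(9): first-fit scan over [0-11 ALLOC][12-25 FREE][26-44 ALLOC][45-58 FREE] -> 12

Answer: 12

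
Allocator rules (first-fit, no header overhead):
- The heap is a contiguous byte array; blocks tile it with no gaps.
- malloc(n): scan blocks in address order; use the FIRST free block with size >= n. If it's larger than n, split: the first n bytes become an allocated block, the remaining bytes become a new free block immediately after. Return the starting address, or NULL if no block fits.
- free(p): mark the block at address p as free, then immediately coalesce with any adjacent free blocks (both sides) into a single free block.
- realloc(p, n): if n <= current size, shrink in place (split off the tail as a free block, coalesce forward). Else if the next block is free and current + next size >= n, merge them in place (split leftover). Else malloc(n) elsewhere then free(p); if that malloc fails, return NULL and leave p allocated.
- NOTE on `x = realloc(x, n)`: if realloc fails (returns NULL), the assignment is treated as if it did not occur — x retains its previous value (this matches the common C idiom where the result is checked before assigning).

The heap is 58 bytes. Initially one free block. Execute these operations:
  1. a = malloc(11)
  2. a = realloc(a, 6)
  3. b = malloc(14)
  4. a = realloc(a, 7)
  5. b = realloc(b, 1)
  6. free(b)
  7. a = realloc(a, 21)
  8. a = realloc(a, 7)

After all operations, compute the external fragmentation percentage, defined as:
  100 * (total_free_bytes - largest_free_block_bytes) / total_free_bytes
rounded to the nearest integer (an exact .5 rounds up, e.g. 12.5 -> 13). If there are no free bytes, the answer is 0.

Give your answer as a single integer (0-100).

Answer: 39

Derivation:
Op 1: a = malloc(11) -> a = 0; heap: [0-10 ALLOC][11-57 FREE]
Op 2: a = realloc(a, 6) -> a = 0; heap: [0-5 ALLOC][6-57 FREE]
Op 3: b = malloc(14) -> b = 6; heap: [0-5 ALLOC][6-19 ALLOC][20-57 FREE]
Op 4: a = realloc(a, 7) -> a = 20; heap: [0-5 FREE][6-19 ALLOC][20-26 ALLOC][27-57 FREE]
Op 5: b = realloc(b, 1) -> b = 6; heap: [0-5 FREE][6-6 ALLOC][7-19 FREE][20-26 ALLOC][27-57 FREE]
Op 6: free(b) -> (freed b); heap: [0-19 FREE][20-26 ALLOC][27-57 FREE]
Op 7: a = realloc(a, 21) -> a = 20; heap: [0-19 FREE][20-40 ALLOC][41-57 FREE]
Op 8: a = realloc(a, 7) -> a = 20; heap: [0-19 FREE][20-26 ALLOC][27-57 FREE]
Free blocks: [20 31] total_free=51 largest=31 -> 100*(51-31)/51 = 2000/51 ≈ 39.216 -> rounds to 39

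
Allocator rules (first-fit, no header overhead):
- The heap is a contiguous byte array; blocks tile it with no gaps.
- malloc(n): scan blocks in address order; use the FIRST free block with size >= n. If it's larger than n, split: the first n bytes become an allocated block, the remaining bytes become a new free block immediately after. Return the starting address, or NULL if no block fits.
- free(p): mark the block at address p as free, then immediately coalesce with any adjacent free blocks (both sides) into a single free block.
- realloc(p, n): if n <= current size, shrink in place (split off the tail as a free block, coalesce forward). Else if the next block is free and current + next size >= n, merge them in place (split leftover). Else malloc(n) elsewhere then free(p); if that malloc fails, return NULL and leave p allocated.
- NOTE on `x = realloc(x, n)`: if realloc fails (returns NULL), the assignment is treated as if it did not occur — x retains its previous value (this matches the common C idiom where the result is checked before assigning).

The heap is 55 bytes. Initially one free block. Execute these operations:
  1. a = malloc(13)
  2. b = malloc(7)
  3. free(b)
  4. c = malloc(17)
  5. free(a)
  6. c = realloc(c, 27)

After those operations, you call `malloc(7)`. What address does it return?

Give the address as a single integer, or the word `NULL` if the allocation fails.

Op 1: a = malloc(13) -> a = 0; heap: [0-12 ALLOC][13-54 FREE]
Op 2: b = malloc(7) -> b = 13; heap: [0-12 ALLOC][13-19 ALLOC][20-54 FREE]
Op 3: free(b) -> (freed b); heap: [0-12 ALLOC][13-54 FREE]
Op 4: c = malloc(17) -> c = 13; heap: [0-12 ALLOC][13-29 ALLOC][30-54 FREE]
Op 5: free(a) -> (freed a); heap: [0-12 FREE][13-29 ALLOC][30-54 FREE]
Op 6: c = realloc(c, 27) -> c = 13; heap: [0-12 FREE][13-39 ALLOC][40-54 FREE]
malloc(7): first-fit scan over [0-12 FREE][13-39 ALLOC][40-54 FREE] -> 0

Answer: 0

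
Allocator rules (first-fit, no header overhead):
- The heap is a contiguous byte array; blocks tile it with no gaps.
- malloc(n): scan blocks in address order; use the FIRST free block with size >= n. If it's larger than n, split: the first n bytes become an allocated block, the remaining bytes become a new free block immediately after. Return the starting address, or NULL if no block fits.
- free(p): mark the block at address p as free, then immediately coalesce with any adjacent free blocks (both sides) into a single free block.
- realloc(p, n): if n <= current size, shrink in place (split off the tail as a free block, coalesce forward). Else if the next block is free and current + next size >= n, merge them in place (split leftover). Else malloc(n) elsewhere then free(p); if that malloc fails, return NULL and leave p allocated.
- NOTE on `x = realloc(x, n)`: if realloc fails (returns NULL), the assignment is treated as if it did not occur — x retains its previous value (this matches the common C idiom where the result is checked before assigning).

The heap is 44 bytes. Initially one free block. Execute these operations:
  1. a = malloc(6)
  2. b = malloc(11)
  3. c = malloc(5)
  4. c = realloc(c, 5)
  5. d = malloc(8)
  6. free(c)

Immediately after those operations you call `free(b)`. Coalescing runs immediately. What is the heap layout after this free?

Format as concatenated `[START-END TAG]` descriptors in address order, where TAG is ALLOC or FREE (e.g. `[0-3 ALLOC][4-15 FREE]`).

Answer: [0-5 ALLOC][6-21 FREE][22-29 ALLOC][30-43 FREE]

Derivation:
Op 1: a = malloc(6) -> a = 0; heap: [0-5 ALLOC][6-43 FREE]
Op 2: b = malloc(11) -> b = 6; heap: [0-5 ALLOC][6-16 ALLOC][17-43 FREE]
Op 3: c = malloc(5) -> c = 17; heap: [0-5 ALLOC][6-16 ALLOC][17-21 ALLOC][22-43 FREE]
Op 4: c = realloc(c, 5) -> c = 17; heap: [0-5 ALLOC][6-16 ALLOC][17-21 ALLOC][22-43 FREE]
Op 5: d = malloc(8) -> d = 22; heap: [0-5 ALLOC][6-16 ALLOC][17-21 ALLOC][22-29 ALLOC][30-43 FREE]
Op 6: free(c) -> (freed c); heap: [0-5 ALLOC][6-16 ALLOC][17-21 FREE][22-29 ALLOC][30-43 FREE]
free(b): b = 6 -> block [6-16 ALLOC]; mark free, coalesce with adjacent free neighbors -> [0-5 ALLOC][6-21 FREE][22-29 ALLOC][30-43 FREE]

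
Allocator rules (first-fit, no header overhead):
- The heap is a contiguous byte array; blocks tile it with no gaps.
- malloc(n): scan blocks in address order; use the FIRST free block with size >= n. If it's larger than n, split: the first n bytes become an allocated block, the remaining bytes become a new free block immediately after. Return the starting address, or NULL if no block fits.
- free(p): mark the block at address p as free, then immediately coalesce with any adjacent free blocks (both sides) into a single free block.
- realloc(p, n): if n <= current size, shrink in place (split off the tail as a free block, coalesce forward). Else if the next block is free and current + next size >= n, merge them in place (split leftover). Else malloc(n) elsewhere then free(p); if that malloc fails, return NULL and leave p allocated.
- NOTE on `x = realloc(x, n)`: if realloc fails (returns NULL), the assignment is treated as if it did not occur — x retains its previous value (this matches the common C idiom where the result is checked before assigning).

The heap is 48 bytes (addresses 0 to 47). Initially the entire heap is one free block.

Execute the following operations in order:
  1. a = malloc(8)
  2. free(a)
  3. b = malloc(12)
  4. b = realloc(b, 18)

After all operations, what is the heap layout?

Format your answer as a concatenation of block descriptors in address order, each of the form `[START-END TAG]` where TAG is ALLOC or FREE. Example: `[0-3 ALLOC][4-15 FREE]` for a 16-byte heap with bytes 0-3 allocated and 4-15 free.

Op 1: a = malloc(8) -> a = 0; heap: [0-7 ALLOC][8-47 FREE]
Op 2: free(a) -> (freed a); heap: [0-47 FREE]
Op 3: b = malloc(12) -> b = 0; heap: [0-11 ALLOC][12-47 FREE]
Op 4: b = realloc(b, 18) -> b = 0; heap: [0-17 ALLOC][18-47 FREE]

Answer: [0-17 ALLOC][18-47 FREE]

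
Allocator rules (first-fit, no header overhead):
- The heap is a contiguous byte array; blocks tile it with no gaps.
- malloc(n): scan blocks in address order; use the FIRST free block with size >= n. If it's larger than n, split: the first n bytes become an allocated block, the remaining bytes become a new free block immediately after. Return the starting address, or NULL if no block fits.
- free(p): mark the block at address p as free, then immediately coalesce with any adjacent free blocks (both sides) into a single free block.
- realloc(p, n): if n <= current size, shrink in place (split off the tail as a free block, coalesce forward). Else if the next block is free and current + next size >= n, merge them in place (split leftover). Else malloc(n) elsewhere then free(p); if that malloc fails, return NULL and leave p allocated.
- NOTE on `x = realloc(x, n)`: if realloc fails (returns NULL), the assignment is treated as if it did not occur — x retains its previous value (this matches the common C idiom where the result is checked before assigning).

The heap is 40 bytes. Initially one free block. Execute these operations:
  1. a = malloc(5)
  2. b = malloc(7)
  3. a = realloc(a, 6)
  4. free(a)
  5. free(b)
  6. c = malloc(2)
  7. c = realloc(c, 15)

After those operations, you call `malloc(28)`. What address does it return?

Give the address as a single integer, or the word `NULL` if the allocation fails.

Answer: NULL

Derivation:
Op 1: a = malloc(5) -> a = 0; heap: [0-4 ALLOC][5-39 FREE]
Op 2: b = malloc(7) -> b = 5; heap: [0-4 ALLOC][5-11 ALLOC][12-39 FREE]
Op 3: a = realloc(a, 6) -> a = 12; heap: [0-4 FREE][5-11 ALLOC][12-17 ALLOC][18-39 FREE]
Op 4: free(a) -> (freed a); heap: [0-4 FREE][5-11 ALLOC][12-39 FREE]
Op 5: free(b) -> (freed b); heap: [0-39 FREE]
Op 6: c = malloc(2) -> c = 0; heap: [0-1 ALLOC][2-39 FREE]
Op 7: c = realloc(c, 15) -> c = 0; heap: [0-14 ALLOC][15-39 FREE]
malloc(28): first-fit scan over [0-14 ALLOC][15-39 FREE] -> NULL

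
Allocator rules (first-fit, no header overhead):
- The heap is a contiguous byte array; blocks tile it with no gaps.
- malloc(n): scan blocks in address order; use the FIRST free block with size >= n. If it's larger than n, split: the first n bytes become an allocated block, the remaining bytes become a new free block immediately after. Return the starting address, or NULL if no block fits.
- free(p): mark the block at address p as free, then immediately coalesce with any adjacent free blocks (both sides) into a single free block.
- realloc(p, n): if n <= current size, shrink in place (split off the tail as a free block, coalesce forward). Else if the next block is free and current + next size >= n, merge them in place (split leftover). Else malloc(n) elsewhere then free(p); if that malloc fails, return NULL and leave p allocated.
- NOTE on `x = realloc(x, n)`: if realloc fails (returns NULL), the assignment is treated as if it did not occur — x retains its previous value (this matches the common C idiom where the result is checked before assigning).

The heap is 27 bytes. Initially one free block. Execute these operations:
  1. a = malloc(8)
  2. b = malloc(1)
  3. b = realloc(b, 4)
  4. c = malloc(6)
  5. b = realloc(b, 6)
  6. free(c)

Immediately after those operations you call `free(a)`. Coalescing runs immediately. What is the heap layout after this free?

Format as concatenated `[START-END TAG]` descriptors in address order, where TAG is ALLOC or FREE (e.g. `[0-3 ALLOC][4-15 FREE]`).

Answer: [0-17 FREE][18-23 ALLOC][24-26 FREE]

Derivation:
Op 1: a = malloc(8) -> a = 0; heap: [0-7 ALLOC][8-26 FREE]
Op 2: b = malloc(1) -> b = 8; heap: [0-7 ALLOC][8-8 ALLOC][9-26 FREE]
Op 3: b = realloc(b, 4) -> b = 8; heap: [0-7 ALLOC][8-11 ALLOC][12-26 FREE]
Op 4: c = malloc(6) -> c = 12; heap: [0-7 ALLOC][8-11 ALLOC][12-17 ALLOC][18-26 FREE]
Op 5: b = realloc(b, 6) -> b = 18; heap: [0-7 ALLOC][8-11 FREE][12-17 ALLOC][18-23 ALLOC][24-26 FREE]
Op 6: free(c) -> (freed c); heap: [0-7 ALLOC][8-17 FREE][18-23 ALLOC][24-26 FREE]
free(a): a = 0 -> block [0-7 ALLOC]; mark free, coalesce with adjacent free neighbors -> [0-17 FREE][18-23 ALLOC][24-26 FREE]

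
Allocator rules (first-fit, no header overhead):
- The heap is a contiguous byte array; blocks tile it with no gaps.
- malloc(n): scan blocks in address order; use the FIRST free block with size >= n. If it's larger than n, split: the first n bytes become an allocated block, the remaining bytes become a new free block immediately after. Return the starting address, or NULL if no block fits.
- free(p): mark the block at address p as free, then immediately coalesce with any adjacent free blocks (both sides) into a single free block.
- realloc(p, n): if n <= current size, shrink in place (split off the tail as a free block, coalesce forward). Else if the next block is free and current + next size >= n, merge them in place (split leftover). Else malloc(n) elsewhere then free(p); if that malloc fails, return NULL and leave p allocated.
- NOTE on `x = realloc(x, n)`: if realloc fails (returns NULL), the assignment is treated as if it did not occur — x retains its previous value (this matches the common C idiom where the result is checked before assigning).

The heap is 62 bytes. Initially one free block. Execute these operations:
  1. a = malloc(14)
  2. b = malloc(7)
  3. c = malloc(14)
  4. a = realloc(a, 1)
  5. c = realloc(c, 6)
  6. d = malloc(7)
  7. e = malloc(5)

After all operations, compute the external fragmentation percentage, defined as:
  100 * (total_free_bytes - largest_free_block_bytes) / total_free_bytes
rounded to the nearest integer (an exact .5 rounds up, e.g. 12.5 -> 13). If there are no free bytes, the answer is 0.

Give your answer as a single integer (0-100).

Op 1: a = malloc(14) -> a = 0; heap: [0-13 ALLOC][14-61 FREE]
Op 2: b = malloc(7) -> b = 14; heap: [0-13 ALLOC][14-20 ALLOC][21-61 FREE]
Op 3: c = malloc(14) -> c = 21; heap: [0-13 ALLOC][14-20 ALLOC][21-34 ALLOC][35-61 FREE]
Op 4: a = realloc(a, 1) -> a = 0; heap: [0-0 ALLOC][1-13 FREE][14-20 ALLOC][21-34 ALLOC][35-61 FREE]
Op 5: c = realloc(c, 6) -> c = 21; heap: [0-0 ALLOC][1-13 FREE][14-20 ALLOC][21-26 ALLOC][27-61 FREE]
Op 6: d = malloc(7) -> d = 1; heap: [0-0 ALLOC][1-7 ALLOC][8-13 FREE][14-20 ALLOC][21-26 ALLOC][27-61 FREE]
Op 7: e = malloc(5) -> e = 8; heap: [0-0 ALLOC][1-7 ALLOC][8-12 ALLOC][13-13 FREE][14-20 ALLOC][21-26 ALLOC][27-61 FREE]
Free blocks: [1 35] total_free=36 largest=35 -> 100*(36-35)/36 = 100/36 ≈ 2.778 -> rounds to 3

Answer: 3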